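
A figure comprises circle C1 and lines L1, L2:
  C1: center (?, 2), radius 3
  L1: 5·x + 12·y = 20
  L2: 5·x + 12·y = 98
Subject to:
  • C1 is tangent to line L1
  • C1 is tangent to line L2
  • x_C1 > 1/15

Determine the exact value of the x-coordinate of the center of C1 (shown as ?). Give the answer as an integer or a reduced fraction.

7

1. [C1‖L1]  x_C1² + (8/5)x_C1 − 301/5 = 0  ⇒  x_C1 = -43/5 or 7
2. [C1‖L2]  x_C1² − (148/5)x_C1 + 791/5 = 0  ⇒  x_C1 = 7 or 113/5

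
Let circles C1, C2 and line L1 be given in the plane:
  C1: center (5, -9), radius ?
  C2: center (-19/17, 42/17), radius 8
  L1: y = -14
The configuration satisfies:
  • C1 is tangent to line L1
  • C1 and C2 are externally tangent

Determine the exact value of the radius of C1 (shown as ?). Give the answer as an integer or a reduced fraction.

1. [C1‖L1]  r_C1² − 25 = 0  ⇒  r_C1 = 5 (r>0 drops 1)
2. [ext C1·C2]  r_C1² + 16r_C1 − 105 = 0  ⇒  r_C1 = 5 (r>0 drops 1)

5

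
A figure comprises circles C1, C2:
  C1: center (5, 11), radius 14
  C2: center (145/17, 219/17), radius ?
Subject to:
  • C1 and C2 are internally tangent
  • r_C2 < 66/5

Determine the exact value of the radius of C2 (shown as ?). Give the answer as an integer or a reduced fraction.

1. [int C1,C2]  r_C2² − 28r_C2 + 180 = 0  ⇒  r_C2 = 10 or 18
2. given r_C2 < 66/5: keep 10

10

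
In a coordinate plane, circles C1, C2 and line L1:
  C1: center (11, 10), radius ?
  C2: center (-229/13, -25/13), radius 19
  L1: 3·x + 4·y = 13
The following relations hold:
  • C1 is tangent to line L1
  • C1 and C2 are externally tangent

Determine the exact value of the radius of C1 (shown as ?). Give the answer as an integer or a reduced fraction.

1. [C1‖L1]  r_C1² − 144 = 0  ⇒  r_C1 = 12 (r>0 drops 1)
2. [ext C1·C2]  r_C1² + 38r_C1 − 600 = 0  ⇒  r_C1 = 12 (r>0 drops 1)

12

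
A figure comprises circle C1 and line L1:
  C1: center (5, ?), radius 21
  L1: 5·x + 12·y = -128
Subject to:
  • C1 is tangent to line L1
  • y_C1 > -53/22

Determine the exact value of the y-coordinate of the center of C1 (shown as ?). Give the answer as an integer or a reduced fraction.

1. [C1‖L1]  y_C1² + (51/2)y_C1 − 355 = 0  ⇒  y_C1 = -71/2 or 10
2. given y_C1 > -53/22: keep 10

10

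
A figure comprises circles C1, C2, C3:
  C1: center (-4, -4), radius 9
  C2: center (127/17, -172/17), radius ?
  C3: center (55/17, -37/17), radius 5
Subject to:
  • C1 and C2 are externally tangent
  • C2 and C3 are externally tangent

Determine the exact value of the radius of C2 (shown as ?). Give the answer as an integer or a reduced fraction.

4

1. [ext C1·C2]  r_C2² + 18r_C2 − 88 = 0  ⇒  r_C2 = 4 (r>0 drops 1)
2. [ext C2·C3]  r_C2² + 10r_C2 − 56 = 0  ⇒  r_C2 = 4 (r>0 drops 1)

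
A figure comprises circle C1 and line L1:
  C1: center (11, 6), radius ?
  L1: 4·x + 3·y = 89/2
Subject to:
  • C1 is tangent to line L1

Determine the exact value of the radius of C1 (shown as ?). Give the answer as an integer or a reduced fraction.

7/2

1. [C1‖L1]  r_C1² − 49/4 = 0  ⇒  r_C1 = 7/2 (r>0 drops 1)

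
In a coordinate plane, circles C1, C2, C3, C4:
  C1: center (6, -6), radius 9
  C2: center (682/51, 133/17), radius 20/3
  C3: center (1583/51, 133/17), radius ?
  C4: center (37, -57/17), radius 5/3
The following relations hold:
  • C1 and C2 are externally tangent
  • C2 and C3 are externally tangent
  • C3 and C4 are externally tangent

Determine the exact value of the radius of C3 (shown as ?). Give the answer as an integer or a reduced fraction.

1. [ext C2·C3]  r_C3² + (40/3)r_C3 − 803/3 = 0  ⇒  r_C3 = 11 (r>0 drops 1)
2. [ext C3·C4]  r_C3² + (10/3)r_C3 − 473/3 = 0  ⇒  r_C3 = 11 (r>0 drops 1)

11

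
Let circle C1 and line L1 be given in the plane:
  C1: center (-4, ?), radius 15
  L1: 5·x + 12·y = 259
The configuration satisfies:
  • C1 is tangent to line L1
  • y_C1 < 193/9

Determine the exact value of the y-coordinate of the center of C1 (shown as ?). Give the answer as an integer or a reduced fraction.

7

1. [C1‖L1]  y_C1² − (93/2)y_C1 + 553/2 = 0  ⇒  y_C1 = 7 or 79/2
2. given y_C1 < 193/9: keep 7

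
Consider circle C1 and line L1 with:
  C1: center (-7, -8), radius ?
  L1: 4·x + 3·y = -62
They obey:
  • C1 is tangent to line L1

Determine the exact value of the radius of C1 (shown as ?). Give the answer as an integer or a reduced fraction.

2

1. [C1‖L1]  r_C1² − 4 = 0  ⇒  r_C1 = 2 (r>0 drops 1)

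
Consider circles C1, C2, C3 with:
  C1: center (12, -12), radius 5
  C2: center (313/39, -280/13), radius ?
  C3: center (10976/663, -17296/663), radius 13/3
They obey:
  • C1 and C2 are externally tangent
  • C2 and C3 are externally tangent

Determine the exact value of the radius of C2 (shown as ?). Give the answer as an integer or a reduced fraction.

1. [ext C1·C2]  r_C2² + 10r_C2 − 736/9 = 0  ⇒  r_C2 = 16/3 (r>0 drops 1)
2. [ext C2·C3]  r_C2² + (26/3)r_C2 − 224/3 = 0  ⇒  r_C2 = 16/3 (r>0 drops 1)

16/3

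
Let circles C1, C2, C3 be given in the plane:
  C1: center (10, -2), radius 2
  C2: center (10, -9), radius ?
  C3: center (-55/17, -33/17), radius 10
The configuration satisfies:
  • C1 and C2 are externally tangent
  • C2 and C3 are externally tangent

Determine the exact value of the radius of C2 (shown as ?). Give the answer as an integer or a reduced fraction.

5

1. [ext C1·C2]  r_C2² + 4r_C2 − 45 = 0  ⇒  r_C2 = 5 (r>0 drops 1)
2. [ext C2·C3]  r_C2² + 20r_C2 − 125 = 0  ⇒  r_C2 = 5 (r>0 drops 1)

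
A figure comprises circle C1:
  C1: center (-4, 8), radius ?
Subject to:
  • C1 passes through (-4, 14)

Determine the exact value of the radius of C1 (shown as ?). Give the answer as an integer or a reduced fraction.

6

1. [C1∋P]  r_C1² − 36 = 0  ⇒  r_C1 = 6 (r>0 drops 1)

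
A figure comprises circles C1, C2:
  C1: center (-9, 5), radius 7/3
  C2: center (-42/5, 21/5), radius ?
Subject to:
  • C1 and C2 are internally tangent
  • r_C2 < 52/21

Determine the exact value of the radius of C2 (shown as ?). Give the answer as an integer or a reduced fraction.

1. [int C1,C2]  r_C2² − (14/3)r_C2 + 40/9 = 0  ⇒  r_C2 = 4/3 or 10/3
2. given r_C2 < 52/21: keep 4/3

4/3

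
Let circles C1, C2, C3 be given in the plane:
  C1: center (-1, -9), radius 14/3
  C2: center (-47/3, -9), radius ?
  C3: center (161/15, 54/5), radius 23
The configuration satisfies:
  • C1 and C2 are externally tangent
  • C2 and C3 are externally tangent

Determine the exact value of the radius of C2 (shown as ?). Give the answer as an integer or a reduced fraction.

10

1. [ext C1·C2]  r_C2² + (28/3)r_C2 − 580/3 = 0  ⇒  r_C2 = 10 (r>0 drops 1)
2. [ext C2·C3]  r_C2² + 46r_C2 − 560 = 0  ⇒  r_C2 = 10 (r>0 drops 1)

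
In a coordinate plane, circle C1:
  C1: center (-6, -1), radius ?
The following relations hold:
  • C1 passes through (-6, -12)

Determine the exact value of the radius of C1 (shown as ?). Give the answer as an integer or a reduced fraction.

11

1. [C1∋P]  r_C1² − 121 = 0  ⇒  r_C1 = 11 (r>0 drops 1)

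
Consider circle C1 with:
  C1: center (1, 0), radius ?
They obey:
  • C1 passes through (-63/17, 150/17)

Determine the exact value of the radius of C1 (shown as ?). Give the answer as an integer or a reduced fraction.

1. [C1∋P]  r_C1² − 100 = 0  ⇒  r_C1 = 10 (r>0 drops 1)

10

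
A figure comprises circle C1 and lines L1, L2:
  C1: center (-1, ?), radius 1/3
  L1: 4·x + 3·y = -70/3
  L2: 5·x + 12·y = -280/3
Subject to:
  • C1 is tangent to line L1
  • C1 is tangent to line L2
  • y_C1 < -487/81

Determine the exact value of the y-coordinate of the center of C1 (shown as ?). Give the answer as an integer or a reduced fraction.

-7

1. [C1‖L1]  y_C1² + (116/9)y_C1 + 371/9 = 0  ⇒  y_C1 = -7 or -53/9
2. [C1‖L2]  y_C1² + (265/18)y_C1 + 973/18 = 0  ⇒  y_C1 = -139/18 or -7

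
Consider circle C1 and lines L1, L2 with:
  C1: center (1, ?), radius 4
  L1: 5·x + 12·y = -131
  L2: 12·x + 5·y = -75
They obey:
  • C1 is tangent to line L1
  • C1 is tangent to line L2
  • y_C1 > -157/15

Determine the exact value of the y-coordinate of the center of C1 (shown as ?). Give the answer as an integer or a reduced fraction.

1. [C1‖L1]  y_C1² + (68/3)y_C1 + 329/3 = 0  ⇒  y_C1 = -47/3 or -7
2. [C1‖L2]  y_C1² + (174/5)y_C1 + 973/5 = 0  ⇒  y_C1 = -139/5 or -7

-7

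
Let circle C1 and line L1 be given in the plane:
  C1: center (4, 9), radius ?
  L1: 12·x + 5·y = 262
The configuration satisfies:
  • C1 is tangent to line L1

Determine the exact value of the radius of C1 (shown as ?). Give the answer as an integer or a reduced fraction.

1. [C1‖L1]  r_C1² − 169 = 0  ⇒  r_C1 = 13 (r>0 drops 1)

13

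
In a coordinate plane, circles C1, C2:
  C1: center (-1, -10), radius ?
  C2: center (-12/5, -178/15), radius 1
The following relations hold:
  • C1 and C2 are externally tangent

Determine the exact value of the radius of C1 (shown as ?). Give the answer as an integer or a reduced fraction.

4/3

1. [ext C1·C2]  r_C1² + 2r_C1 − 40/9 = 0  ⇒  r_C1 = 4/3 (r>0 drops 1)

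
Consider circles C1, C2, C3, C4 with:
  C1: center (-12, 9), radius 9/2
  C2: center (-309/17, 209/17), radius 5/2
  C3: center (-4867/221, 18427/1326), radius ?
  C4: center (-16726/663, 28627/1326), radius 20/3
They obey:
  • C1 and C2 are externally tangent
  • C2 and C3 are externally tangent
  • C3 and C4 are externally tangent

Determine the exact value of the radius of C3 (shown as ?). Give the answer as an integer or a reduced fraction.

1. [ext C2·C3]  r_C3² + 5r_C3 − 100/9 = 0  ⇒  r_C3 = 5/3 (r>0 drops 1)
2. [ext C3·C4]  r_C3² + (40/3)r_C3 − 25 = 0  ⇒  r_C3 = 5/3 (r>0 drops 1)

5/3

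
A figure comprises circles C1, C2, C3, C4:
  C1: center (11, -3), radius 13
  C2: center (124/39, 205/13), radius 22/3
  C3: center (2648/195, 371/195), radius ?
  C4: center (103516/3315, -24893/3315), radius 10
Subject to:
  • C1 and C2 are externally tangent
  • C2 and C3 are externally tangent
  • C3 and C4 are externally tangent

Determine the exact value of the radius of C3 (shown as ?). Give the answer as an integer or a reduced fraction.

1. [ext C2·C3]  r_C3² + (44/3)r_C3 − 740/3 = 0  ⇒  r_C3 = 10 (r>0 drops 1)
2. [ext C3·C4]  r_C3² + 20r_C3 − 300 = 0  ⇒  r_C3 = 10 (r>0 drops 1)

10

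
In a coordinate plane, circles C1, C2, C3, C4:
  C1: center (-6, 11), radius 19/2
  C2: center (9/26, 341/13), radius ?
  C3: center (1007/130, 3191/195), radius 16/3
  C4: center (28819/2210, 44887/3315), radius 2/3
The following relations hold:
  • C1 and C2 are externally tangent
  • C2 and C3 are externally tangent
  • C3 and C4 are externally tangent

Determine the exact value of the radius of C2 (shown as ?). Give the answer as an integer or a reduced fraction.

7

1. [ext C1·C2]  r_C2² + 19r_C2 − 182 = 0  ⇒  r_C2 = 7 (r>0 drops 1)
2. [ext C2·C3]  r_C2² + (32/3)r_C2 − 371/3 = 0  ⇒  r_C2 = 7 (r>0 drops 1)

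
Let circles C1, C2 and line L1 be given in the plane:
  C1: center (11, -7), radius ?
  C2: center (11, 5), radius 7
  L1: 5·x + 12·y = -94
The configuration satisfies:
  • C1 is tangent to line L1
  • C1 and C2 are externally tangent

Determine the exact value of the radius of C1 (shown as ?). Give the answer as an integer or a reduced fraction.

5

1. [C1‖L1]  r_C1² − 25 = 0  ⇒  r_C1 = 5 (r>0 drops 1)
2. [ext C1·C2]  r_C1² + 14r_C1 − 95 = 0  ⇒  r_C1 = 5 (r>0 drops 1)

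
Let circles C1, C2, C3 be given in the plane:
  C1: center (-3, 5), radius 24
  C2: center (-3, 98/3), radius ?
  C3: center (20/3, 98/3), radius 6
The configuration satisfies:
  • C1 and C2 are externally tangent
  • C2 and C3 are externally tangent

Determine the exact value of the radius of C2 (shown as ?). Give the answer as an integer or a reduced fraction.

1. [ext C1·C2]  r_C2² + 48r_C2 − 1705/9 = 0  ⇒  r_C2 = 11/3 (r>0 drops 1)
2. [ext C2·C3]  r_C2² + 12r_C2 − 517/9 = 0  ⇒  r_C2 = 11/3 (r>0 drops 1)

11/3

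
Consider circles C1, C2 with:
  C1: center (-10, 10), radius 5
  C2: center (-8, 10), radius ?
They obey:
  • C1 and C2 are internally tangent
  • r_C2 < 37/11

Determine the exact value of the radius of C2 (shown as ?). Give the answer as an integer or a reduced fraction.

3

1. [int C1,C2]  r_C2² − 10r_C2 + 21 = 0  ⇒  r_C2 = 3 or 7
2. given r_C2 < 37/11: keep 3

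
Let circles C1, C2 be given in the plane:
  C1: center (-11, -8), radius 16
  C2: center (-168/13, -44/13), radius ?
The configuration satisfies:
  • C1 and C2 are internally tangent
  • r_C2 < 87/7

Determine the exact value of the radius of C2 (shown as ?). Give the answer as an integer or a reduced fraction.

1. [int C1,C2]  r_C2² − 32r_C2 + 231 = 0  ⇒  r_C2 = 11 or 21
2. given r_C2 < 87/7: keep 11

11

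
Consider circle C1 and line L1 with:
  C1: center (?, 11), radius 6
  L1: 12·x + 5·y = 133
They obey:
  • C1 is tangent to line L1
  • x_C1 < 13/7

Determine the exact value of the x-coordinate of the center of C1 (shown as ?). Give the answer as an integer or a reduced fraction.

1. [C1‖L1]  x_C1² − 13x_C1 = 0  ⇒  x_C1 = 0 or 13
2. given x_C1 < 13/7: keep 0

0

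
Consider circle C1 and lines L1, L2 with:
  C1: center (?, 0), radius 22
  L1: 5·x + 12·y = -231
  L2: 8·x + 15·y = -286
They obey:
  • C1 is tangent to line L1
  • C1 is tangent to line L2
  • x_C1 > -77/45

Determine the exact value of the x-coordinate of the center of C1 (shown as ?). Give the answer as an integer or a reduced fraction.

1. [C1‖L1]  x_C1² + (462/5)x_C1 − 5687/5 = 0  ⇒  x_C1 = -517/5 or 11
2. [C1‖L2]  x_C1² + (143/2)x_C1 − 1815/2 = 0  ⇒  x_C1 = -165/2 or 11

11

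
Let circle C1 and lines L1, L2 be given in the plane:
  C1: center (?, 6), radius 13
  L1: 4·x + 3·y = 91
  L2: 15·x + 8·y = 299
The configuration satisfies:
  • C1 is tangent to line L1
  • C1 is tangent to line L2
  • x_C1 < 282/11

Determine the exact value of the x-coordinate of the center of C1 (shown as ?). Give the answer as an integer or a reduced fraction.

1. [C1‖L1]  x_C1² − (73/2)x_C1 + 69 = 0  ⇒  x_C1 = 2 or 69/2
2. [C1‖L2]  x_C1² − (502/15)x_C1 + 944/15 = 0  ⇒  x_C1 = 2 or 472/15

2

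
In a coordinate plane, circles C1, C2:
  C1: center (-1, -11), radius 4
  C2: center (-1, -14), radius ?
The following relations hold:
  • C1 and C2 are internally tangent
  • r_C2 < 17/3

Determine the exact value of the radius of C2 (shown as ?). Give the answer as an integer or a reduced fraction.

1. [int C1,C2]  r_C2² − 8r_C2 + 7 = 0  ⇒  r_C2 = 1 or 7
2. given r_C2 < 17/3: keep 1

1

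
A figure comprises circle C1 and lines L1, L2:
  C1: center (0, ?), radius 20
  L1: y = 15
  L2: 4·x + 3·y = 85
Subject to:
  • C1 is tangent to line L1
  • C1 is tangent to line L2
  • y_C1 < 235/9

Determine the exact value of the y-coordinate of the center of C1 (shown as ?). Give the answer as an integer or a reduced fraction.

-5

1. [C1‖L1]  y_C1² − 30y_C1 − 175 = 0  ⇒  y_C1 = -5 or 35
2. [C1‖L2]  y_C1² − (170/3)y_C1 − 925/3 = 0  ⇒  y_C1 = -5 or 185/3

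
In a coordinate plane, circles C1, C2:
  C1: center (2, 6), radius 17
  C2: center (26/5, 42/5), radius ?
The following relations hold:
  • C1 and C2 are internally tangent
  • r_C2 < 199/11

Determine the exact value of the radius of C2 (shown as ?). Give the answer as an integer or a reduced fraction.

13

1. [int C1,C2]  r_C2² − 34r_C2 + 273 = 0  ⇒  r_C2 = 13 or 21
2. given r_C2 < 199/11: keep 13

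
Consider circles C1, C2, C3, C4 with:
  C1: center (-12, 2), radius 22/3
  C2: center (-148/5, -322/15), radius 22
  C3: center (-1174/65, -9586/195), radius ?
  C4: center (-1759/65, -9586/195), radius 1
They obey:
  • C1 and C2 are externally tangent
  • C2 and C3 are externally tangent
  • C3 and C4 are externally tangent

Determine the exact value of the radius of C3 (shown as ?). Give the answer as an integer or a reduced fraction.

8

1. [ext C2·C3]  r_C3² + 44r_C3 − 416 = 0  ⇒  r_C3 = 8 (r>0 drops 1)
2. [ext C3·C4]  r_C3² + 2r_C3 − 80 = 0  ⇒  r_C3 = 8 (r>0 drops 1)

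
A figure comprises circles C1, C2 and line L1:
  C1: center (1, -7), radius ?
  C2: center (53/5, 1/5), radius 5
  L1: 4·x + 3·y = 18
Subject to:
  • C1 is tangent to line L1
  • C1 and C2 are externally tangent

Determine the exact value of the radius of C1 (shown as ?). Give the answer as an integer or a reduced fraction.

7

1. [C1‖L1]  r_C1² − 49 = 0  ⇒  r_C1 = 7 (r>0 drops 1)
2. [ext C1·C2]  r_C1² + 10r_C1 − 119 = 0  ⇒  r_C1 = 7 (r>0 drops 1)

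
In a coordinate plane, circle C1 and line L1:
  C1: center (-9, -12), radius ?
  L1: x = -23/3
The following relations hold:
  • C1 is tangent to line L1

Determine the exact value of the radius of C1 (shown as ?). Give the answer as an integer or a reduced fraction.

4/3

1. [C1‖L1]  r_C1² − 16/9 = 0  ⇒  r_C1 = 4/3 (r>0 drops 1)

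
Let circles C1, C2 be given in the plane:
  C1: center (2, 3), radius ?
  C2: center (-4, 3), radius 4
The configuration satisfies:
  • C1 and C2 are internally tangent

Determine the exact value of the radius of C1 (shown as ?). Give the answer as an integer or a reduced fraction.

1. [int C1,C2]  r_C1² − 8r_C1 − 20 = 0  ⇒  r_C1 = 10 (r>0 drops 1)

10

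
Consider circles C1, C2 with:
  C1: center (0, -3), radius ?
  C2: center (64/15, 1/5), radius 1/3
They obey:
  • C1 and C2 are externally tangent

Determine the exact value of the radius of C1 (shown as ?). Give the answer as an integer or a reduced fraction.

1. [ext C1·C2]  r_C1² + (2/3)r_C1 − 85/3 = 0  ⇒  r_C1 = 5 (r>0 drops 1)

5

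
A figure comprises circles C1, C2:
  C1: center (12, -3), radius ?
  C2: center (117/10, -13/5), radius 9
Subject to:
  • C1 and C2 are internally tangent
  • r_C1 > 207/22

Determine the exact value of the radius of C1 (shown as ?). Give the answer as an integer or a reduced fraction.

19/2

1. [int C1,C2]  r_C1² − 18r_C1 + 323/4 = 0  ⇒  r_C1 = 17/2 or 19/2
2. given r_C1 > 207/22: keep 19/2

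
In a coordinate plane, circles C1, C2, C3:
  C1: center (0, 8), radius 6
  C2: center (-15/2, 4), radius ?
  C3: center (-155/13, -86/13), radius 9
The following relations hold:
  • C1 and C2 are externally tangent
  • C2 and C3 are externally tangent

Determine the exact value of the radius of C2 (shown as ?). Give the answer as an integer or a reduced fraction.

1. [ext C1·C2]  r_C2² + 12r_C2 − 145/4 = 0  ⇒  r_C2 = 5/2 (r>0 drops 1)
2. [ext C2·C3]  r_C2² + 18r_C2 − 205/4 = 0  ⇒  r_C2 = 5/2 (r>0 drops 1)

5/2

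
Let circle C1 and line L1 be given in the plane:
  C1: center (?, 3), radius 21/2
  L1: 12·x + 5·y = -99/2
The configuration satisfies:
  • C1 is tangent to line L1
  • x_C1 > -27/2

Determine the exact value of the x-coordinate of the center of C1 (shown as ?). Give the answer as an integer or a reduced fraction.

1. [C1‖L1]  x_C1² + (43/4)x_C1 − 201/2 = 0  ⇒  x_C1 = -67/4 or 6
2. given x_C1 > -27/2: keep 6

6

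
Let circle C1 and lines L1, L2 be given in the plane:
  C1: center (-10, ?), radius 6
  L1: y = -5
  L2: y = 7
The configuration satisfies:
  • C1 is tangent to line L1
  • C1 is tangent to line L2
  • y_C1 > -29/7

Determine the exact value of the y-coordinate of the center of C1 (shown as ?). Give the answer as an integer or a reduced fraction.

1

1. [C1‖L1]  y_C1² + 10y_C1 − 11 = 0  ⇒  y_C1 = -11 or 1
2. [C1‖L2]  y_C1² − 14y_C1 + 13 = 0  ⇒  y_C1 = 1 or 13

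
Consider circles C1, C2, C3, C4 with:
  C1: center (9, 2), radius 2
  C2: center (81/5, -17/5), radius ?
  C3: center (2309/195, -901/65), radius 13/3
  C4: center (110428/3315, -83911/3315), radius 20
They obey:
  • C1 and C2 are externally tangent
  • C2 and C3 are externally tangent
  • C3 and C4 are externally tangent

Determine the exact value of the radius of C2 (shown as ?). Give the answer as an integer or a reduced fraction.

7

1. [ext C1·C2]  r_C2² + 4r_C2 − 77 = 0  ⇒  r_C2 = 7 (r>0 drops 1)
2. [ext C2·C3]  r_C2² + (26/3)r_C2 − 329/3 = 0  ⇒  r_C2 = 7 (r>0 drops 1)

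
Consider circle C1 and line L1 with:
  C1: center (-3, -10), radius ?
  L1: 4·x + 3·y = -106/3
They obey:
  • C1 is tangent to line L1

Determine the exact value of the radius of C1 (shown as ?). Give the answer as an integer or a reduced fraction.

4/3

1. [C1‖L1]  r_C1² − 16/9 = 0  ⇒  r_C1 = 4/3 (r>0 drops 1)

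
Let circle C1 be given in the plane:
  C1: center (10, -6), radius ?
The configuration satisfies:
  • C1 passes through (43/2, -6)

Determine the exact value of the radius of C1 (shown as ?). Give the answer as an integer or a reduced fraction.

1. [C1∋P]  r_C1² − 529/4 = 0  ⇒  r_C1 = 23/2 (r>0 drops 1)

23/2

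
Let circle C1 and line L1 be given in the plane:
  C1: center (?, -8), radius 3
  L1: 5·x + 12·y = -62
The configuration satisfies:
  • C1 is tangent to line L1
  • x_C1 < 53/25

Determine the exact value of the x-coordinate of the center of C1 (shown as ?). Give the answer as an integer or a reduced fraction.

1. [C1‖L1]  x_C1² − (68/5)x_C1 − 73/5 = 0  ⇒  x_C1 = -1 or 73/5
2. given x_C1 < 53/25: keep -1

-1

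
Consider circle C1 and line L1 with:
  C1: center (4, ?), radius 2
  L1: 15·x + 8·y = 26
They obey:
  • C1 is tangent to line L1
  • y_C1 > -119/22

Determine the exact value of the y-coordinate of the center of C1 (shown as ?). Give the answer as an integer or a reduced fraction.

1. [C1‖L1]  y_C1² + (17/2)y_C1 = 0  ⇒  y_C1 = -17/2 or 0
2. given y_C1 > -119/22: keep 0

0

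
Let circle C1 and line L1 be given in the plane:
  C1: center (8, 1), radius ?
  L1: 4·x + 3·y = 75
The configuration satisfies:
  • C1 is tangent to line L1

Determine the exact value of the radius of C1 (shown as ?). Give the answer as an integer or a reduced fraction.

8

1. [C1‖L1]  r_C1² − 64 = 0  ⇒  r_C1 = 8 (r>0 drops 1)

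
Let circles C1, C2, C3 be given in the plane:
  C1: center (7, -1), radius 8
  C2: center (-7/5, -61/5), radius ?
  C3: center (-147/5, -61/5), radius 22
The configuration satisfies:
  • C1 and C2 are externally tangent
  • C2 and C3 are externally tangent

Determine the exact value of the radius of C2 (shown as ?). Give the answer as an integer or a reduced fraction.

6

1. [ext C1·C2]  r_C2² + 16r_C2 − 132 = 0  ⇒  r_C2 = 6 (r>0 drops 1)
2. [ext C2·C3]  r_C2² + 44r_C2 − 300 = 0  ⇒  r_C2 = 6 (r>0 drops 1)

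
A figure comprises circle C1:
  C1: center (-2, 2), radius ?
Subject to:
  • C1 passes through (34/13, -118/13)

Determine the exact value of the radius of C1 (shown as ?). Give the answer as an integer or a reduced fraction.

1. [C1∋P]  r_C1² − 144 = 0  ⇒  r_C1 = 12 (r>0 drops 1)

12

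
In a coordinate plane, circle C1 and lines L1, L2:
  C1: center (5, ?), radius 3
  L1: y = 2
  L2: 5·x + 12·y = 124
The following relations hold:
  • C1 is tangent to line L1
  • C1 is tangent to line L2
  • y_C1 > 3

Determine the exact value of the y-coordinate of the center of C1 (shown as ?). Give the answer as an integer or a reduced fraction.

5

1. [C1‖L1]  y_C1² − 4y_C1 − 5 = 0  ⇒  y_C1 = -1 or 5
2. [C1‖L2]  y_C1² − (33/2)y_C1 + 115/2 = 0  ⇒  y_C1 = 5 or 23/2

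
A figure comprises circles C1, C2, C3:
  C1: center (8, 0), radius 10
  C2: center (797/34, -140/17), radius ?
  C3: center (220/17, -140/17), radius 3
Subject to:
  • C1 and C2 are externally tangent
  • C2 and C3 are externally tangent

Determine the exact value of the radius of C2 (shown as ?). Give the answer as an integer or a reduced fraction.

15/2

1. [ext C1·C2]  r_C2² + 20r_C2 − 825/4 = 0  ⇒  r_C2 = 15/2 (r>0 drops 1)
2. [ext C2·C3]  r_C2² + 6r_C2 − 405/4 = 0  ⇒  r_C2 = 15/2 (r>0 drops 1)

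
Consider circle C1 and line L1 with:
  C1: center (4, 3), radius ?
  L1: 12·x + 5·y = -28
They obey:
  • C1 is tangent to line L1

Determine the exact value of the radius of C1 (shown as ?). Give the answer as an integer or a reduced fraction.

1. [C1‖L1]  r_C1² − 49 = 0  ⇒  r_C1 = 7 (r>0 drops 1)

7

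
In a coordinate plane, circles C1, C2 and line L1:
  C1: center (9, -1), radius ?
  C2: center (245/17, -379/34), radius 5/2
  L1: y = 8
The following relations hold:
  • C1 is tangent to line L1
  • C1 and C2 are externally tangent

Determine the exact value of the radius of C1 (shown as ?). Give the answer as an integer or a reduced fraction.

1. [C1‖L1]  r_C1² − 81 = 0  ⇒  r_C1 = 9 (r>0 drops 1)
2. [ext C1·C2]  r_C1² + 5r_C1 − 126 = 0  ⇒  r_C1 = 9 (r>0 drops 1)

9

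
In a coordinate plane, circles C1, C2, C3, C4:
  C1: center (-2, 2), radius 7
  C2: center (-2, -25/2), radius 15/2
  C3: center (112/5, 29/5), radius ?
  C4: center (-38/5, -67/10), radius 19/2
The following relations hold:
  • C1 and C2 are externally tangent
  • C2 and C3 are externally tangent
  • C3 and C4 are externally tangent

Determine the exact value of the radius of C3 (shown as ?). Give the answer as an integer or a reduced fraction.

1. [ext C2·C3]  r_C3² + 15r_C3 − 874 = 0  ⇒  r_C3 = 23 (r>0 drops 1)
2. [ext C3·C4]  r_C3² + 19r_C3 − 966 = 0  ⇒  r_C3 = 23 (r>0 drops 1)

23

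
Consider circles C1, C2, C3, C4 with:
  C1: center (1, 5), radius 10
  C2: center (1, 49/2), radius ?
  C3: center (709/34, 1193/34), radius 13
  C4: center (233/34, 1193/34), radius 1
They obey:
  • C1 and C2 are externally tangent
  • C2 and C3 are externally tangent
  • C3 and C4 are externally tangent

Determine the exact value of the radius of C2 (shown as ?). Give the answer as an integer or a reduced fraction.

19/2

1. [ext C1·C2]  r_C2² + 20r_C2 − 1121/4 = 0  ⇒  r_C2 = 19/2 (r>0 drops 1)
2. [ext C2·C3]  r_C2² + 26r_C2 − 1349/4 = 0  ⇒  r_C2 = 19/2 (r>0 drops 1)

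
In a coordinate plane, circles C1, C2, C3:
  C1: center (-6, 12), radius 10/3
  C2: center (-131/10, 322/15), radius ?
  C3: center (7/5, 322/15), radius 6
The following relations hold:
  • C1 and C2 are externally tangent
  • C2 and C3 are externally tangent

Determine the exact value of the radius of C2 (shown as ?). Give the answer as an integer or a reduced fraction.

17/2

1. [ext C1·C2]  r_C2² + (20/3)r_C2 − 1547/12 = 0  ⇒  r_C2 = 17/2 (r>0 drops 1)
2. [ext C2·C3]  r_C2² + 12r_C2 − 697/4 = 0  ⇒  r_C2 = 17/2 (r>0 drops 1)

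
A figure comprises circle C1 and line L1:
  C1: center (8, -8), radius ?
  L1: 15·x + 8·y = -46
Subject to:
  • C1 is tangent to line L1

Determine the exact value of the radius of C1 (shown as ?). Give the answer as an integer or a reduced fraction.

1. [C1‖L1]  r_C1² − 36 = 0  ⇒  r_C1 = 6 (r>0 drops 1)

6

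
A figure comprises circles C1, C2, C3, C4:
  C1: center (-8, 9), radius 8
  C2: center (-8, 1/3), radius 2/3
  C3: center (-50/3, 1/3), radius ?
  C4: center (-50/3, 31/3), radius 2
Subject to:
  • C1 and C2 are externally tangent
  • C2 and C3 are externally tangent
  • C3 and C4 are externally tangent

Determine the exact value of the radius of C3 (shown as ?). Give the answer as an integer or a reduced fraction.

8

1. [ext C2·C3]  r_C3² + (4/3)r_C3 − 224/3 = 0  ⇒  r_C3 = 8 (r>0 drops 1)
2. [ext C3·C4]  r_C3² + 4r_C3 − 96 = 0  ⇒  r_C3 = 8 (r>0 drops 1)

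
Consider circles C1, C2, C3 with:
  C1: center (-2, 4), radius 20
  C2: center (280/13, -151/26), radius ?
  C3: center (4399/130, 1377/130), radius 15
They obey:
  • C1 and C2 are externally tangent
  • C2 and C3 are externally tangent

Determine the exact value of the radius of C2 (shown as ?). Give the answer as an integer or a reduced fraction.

1. [ext C1·C2]  r_C2² + 40r_C2 − 1001/4 = 0  ⇒  r_C2 = 11/2 (r>0 drops 1)
2. [ext C2·C3]  r_C2² + 30r_C2 − 781/4 = 0  ⇒  r_C2 = 11/2 (r>0 drops 1)

11/2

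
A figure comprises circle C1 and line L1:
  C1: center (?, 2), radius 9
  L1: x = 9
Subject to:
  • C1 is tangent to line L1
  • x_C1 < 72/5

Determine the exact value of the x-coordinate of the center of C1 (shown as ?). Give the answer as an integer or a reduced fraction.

1. [C1‖L1]  x_C1² − 18x_C1 = 0  ⇒  x_C1 = 0 or 18
2. given x_C1 < 72/5: keep 0

0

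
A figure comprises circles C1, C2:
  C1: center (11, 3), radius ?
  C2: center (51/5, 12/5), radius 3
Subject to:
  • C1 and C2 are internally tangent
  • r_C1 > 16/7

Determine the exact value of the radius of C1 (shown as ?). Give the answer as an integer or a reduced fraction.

1. [int C1,C2]  r_C1² − 6r_C1 + 8 = 0  ⇒  r_C1 = 2 or 4
2. given r_C1 > 16/7: keep 4

4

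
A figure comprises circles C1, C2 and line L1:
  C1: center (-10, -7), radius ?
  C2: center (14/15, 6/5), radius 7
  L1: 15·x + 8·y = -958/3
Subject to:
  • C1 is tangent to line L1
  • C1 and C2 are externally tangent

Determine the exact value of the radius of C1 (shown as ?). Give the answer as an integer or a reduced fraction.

1. [C1‖L1]  r_C1² − 400/9 = 0  ⇒  r_C1 = 20/3 (r>0 drops 1)
2. [ext C1·C2]  r_C1² + 14r_C1 − 1240/9 = 0  ⇒  r_C1 = 20/3 (r>0 drops 1)

20/3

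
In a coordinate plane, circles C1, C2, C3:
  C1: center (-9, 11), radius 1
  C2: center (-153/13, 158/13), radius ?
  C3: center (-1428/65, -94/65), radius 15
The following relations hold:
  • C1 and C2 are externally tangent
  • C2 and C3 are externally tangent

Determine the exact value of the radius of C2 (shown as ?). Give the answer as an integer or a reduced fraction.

2

1. [ext C1·C2]  r_C2² + 2r_C2 − 8 = 0  ⇒  r_C2 = 2 (r>0 drops 1)
2. [ext C2·C3]  r_C2² + 30r_C2 − 64 = 0  ⇒  r_C2 = 2 (r>0 drops 1)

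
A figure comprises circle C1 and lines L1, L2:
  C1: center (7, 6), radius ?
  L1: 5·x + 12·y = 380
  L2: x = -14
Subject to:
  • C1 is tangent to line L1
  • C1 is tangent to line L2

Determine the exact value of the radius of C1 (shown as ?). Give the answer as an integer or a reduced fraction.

21

1. [C1‖L1]  r_C1² − 441 = 0  ⇒  r_C1 = 21 (r>0 drops 1)
2. [C1‖L2]  r_C1² − 441 = 0  ⇒  r_C1 = 21 (r>0 drops 1)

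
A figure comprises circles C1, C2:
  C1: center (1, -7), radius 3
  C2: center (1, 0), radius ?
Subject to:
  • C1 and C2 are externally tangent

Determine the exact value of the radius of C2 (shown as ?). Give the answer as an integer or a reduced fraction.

4

1. [ext C1·C2]  r_C2² + 6r_C2 − 40 = 0  ⇒  r_C2 = 4 (r>0 drops 1)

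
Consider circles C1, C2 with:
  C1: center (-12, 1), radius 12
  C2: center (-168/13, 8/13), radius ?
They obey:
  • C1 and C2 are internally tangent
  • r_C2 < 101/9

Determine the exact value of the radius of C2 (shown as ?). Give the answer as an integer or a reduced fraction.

11

1. [int C1,C2]  r_C2² − 24r_C2 + 143 = 0  ⇒  r_C2 = 11 or 13
2. given r_C2 < 101/9: keep 11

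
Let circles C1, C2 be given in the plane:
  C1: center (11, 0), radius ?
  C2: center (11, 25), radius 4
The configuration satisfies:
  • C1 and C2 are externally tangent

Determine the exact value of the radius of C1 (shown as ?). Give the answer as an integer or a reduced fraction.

21

1. [ext C1·C2]  r_C1² + 8r_C1 − 609 = 0  ⇒  r_C1 = 21 (r>0 drops 1)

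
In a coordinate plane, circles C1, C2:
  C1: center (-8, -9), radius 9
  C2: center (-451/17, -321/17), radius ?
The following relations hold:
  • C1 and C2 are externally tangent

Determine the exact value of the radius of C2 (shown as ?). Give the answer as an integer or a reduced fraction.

12

1. [ext C1·C2]  r_C2² + 18r_C2 − 360 = 0  ⇒  r_C2 = 12 (r>0 drops 1)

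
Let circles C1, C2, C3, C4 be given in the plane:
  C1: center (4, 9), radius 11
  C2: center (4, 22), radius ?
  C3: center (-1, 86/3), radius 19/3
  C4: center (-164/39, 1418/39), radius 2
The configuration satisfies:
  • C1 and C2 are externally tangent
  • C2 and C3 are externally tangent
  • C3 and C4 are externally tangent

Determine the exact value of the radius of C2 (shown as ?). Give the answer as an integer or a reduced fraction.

2

1. [ext C1·C2]  r_C2² + 22r_C2 − 48 = 0  ⇒  r_C2 = 2 (r>0 drops 1)
2. [ext C2·C3]  r_C2² + (38/3)r_C2 − 88/3 = 0  ⇒  r_C2 = 2 (r>0 drops 1)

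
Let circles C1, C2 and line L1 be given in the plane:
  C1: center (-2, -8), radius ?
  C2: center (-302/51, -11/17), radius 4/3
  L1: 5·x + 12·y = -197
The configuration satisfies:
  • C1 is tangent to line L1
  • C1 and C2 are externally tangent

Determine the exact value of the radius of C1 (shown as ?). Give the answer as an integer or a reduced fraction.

1. [C1‖L1]  r_C1² − 49 = 0  ⇒  r_C1 = 7 (r>0 drops 1)
2. [ext C1·C2]  r_C1² + (8/3)r_C1 − 203/3 = 0  ⇒  r_C1 = 7 (r>0 drops 1)

7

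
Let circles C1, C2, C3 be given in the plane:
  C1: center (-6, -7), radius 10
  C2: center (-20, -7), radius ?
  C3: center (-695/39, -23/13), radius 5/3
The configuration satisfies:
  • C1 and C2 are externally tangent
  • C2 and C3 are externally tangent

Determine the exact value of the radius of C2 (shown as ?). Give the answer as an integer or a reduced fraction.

4

1. [ext C1·C2]  r_C2² + 20r_C2 − 96 = 0  ⇒  r_C2 = 4 (r>0 drops 1)
2. [ext C2·C3]  r_C2² + (10/3)r_C2 − 88/3 = 0  ⇒  r_C2 = 4 (r>0 drops 1)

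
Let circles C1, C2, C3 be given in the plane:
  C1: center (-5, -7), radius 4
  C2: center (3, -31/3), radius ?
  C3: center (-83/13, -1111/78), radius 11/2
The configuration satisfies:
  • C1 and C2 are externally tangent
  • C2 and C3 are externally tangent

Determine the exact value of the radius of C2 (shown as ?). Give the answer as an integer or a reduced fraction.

14/3

1. [ext C1·C2]  r_C2² + 8r_C2 − 532/9 = 0  ⇒  r_C2 = 14/3 (r>0 drops 1)
2. [ext C2·C3]  r_C2² + 11r_C2 − 658/9 = 0  ⇒  r_C2 = 14/3 (r>0 drops 1)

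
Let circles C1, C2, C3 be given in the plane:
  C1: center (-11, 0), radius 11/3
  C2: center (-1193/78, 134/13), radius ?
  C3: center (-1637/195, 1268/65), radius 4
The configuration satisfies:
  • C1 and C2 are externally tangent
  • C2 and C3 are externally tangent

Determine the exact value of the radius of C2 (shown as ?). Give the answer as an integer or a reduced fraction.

1. [ext C1·C2]  r_C2² + (22/3)r_C2 − 445/4 = 0  ⇒  r_C2 = 15/2 (r>0 drops 1)
2. [ext C2·C3]  r_C2² + 8r_C2 − 465/4 = 0  ⇒  r_C2 = 15/2 (r>0 drops 1)

15/2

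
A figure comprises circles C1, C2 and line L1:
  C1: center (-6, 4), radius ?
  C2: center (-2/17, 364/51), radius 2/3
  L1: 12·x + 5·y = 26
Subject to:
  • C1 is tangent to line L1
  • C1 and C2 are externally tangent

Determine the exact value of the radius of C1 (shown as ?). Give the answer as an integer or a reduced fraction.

1. [C1‖L1]  r_C1² − 36 = 0  ⇒  r_C1 = 6 (r>0 drops 1)
2. [ext C1·C2]  r_C1² + (4/3)r_C1 − 44 = 0  ⇒  r_C1 = 6 (r>0 drops 1)

6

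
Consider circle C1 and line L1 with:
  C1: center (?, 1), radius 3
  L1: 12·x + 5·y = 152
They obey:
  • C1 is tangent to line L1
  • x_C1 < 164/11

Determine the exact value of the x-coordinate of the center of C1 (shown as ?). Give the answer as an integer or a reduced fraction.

9

1. [C1‖L1]  x_C1² − (49/2)x_C1 + 279/2 = 0  ⇒  x_C1 = 9 or 31/2
2. given x_C1 < 164/11: keep 9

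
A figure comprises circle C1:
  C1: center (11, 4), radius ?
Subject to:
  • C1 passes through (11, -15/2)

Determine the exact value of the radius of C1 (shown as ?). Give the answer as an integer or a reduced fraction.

23/2

1. [C1∋P]  r_C1² − 529/4 = 0  ⇒  r_C1 = 23/2 (r>0 drops 1)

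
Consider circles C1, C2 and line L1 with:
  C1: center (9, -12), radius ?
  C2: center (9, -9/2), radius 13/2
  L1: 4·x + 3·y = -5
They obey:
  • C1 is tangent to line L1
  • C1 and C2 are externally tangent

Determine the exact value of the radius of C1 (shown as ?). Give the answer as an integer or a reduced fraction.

1

1. [C1‖L1]  r_C1² − 1 = 0  ⇒  r_C1 = 1 (r>0 drops 1)
2. [ext C1·C2]  r_C1² + 13r_C1 − 14 = 0  ⇒  r_C1 = 1 (r>0 drops 1)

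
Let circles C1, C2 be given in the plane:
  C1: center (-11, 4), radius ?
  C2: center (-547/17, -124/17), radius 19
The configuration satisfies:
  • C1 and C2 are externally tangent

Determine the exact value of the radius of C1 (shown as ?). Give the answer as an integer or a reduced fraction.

1. [ext C1·C2]  r_C1² + 38r_C1 − 215 = 0  ⇒  r_C1 = 5 (r>0 drops 1)

5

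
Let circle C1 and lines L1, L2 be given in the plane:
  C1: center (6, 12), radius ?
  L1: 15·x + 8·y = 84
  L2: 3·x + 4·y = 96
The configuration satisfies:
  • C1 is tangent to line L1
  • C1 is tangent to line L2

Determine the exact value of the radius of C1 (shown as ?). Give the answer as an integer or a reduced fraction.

1. [C1‖L1]  r_C1² − 36 = 0  ⇒  r_C1 = 6 (r>0 drops 1)
2. [C1‖L2]  r_C1² − 36 = 0  ⇒  r_C1 = 6 (r>0 drops 1)

6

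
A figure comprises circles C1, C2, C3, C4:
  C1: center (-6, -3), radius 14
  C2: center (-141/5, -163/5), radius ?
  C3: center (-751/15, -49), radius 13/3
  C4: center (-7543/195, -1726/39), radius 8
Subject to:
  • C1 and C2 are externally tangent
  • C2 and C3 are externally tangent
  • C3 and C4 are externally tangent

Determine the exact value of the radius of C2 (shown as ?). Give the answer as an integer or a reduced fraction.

1. [ext C1·C2]  r_C2² + 28r_C2 − 1173 = 0  ⇒  r_C2 = 23 (r>0 drops 1)
2. [ext C2·C3]  r_C2² + (26/3)r_C2 − 2185/3 = 0  ⇒  r_C2 = 23 (r>0 drops 1)

23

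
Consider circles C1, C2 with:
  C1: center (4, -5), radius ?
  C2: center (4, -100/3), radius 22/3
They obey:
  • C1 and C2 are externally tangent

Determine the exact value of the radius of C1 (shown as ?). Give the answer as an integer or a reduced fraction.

21

1. [ext C1·C2]  r_C1² + (44/3)r_C1 − 749 = 0  ⇒  r_C1 = 21 (r>0 drops 1)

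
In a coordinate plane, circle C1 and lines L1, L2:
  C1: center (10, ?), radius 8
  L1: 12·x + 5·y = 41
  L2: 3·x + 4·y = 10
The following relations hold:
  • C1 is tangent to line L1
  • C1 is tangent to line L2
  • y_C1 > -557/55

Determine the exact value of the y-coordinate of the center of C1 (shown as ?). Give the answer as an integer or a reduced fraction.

1. [C1‖L1]  y_C1² + (158/5)y_C1 − 183 = 0  ⇒  y_C1 = -183/5 or 5
2. [C1‖L2]  y_C1² + 10y_C1 − 75 = 0  ⇒  y_C1 = -15 or 5

5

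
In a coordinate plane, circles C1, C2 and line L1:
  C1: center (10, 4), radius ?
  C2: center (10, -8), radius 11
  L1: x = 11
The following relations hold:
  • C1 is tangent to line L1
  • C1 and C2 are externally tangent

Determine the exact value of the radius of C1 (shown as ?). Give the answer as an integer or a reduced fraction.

1

1. [C1‖L1]  r_C1² − 1 = 0  ⇒  r_C1 = 1 (r>0 drops 1)
2. [ext C1·C2]  r_C1² + 22r_C1 − 23 = 0  ⇒  r_C1 = 1 (r>0 drops 1)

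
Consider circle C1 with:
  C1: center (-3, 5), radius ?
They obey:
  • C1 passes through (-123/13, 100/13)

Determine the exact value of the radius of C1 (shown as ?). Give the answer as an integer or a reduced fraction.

7

1. [C1∋P]  r_C1² − 49 = 0  ⇒  r_C1 = 7 (r>0 drops 1)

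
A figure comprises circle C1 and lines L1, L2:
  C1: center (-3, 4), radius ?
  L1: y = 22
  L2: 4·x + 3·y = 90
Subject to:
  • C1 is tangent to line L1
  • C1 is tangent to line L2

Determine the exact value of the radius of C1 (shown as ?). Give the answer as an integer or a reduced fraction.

18

1. [C1‖L1]  r_C1² − 324 = 0  ⇒  r_C1 = 18 (r>0 drops 1)
2. [C1‖L2]  r_C1² − 324 = 0  ⇒  r_C1 = 18 (r>0 drops 1)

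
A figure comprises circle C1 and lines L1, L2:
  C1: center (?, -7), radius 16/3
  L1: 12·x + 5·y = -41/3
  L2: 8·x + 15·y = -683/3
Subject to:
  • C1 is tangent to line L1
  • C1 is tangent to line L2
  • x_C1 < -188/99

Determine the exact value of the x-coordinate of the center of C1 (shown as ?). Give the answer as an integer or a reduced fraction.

-4

1. [C1‖L1]  x_C1² − (32/9)x_C1 − 272/9 = 0  ⇒  x_C1 = -4 or 68/9
2. [C1‖L2]  x_C1² + (92/3)x_C1 + 320/3 = 0  ⇒  x_C1 = -80/3 or -4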